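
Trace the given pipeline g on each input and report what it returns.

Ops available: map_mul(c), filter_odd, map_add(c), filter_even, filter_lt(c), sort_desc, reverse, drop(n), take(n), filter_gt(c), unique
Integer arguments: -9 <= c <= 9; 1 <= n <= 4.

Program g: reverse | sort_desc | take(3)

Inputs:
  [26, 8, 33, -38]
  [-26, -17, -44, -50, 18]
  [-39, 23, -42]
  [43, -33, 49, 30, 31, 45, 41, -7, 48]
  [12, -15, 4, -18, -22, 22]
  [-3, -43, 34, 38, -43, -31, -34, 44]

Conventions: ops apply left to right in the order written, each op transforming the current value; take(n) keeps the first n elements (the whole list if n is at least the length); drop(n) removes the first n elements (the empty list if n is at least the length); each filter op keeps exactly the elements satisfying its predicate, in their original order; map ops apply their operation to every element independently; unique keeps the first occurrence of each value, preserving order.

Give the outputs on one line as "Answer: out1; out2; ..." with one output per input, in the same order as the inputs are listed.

[33, 26, 8]; [18, -17, -26]; [23, -39, -42]; [49, 48, 45]; [22, 12, 4]; [44, 38, 34]

Execution, op by op:
  [26, 8, 33, -38] -> [-38, 33, 8, 26] -> [33, 26, 8, -38] -> [33, 26, 8]
  [-26, -17, -44, -50, 18] -> [18, -50, -44, -17, -26] -> [18, -17, -26, -44, -50] -> [18, -17, -26]
  [-39, 23, -42] -> [-42, 23, -39] -> [23, -39, -42] -> [23, -39, -42]
  [43, -33, 49, 30, 31, 45, 41, -7, 48] -> [48, -7, 41, 45, 31, 30, 49, -33, 43] -> [49, 48, 45, 43, 41, 31, 30, -7, -33] -> [49, 48, 45]
  [12, -15, 4, -18, -22, 22] -> [22, -22, -18, 4, -15, 12] -> [22, 12, 4, -15, -18, -22] -> [22, 12, 4]
  [-3, -43, 34, 38, -43, -31, -34, 44] -> [44, -34, -31, -43, 38, 34, -43, -3] -> [44, 38, 34, -3, -31, -34, -43, -43] -> [44, 38, 34]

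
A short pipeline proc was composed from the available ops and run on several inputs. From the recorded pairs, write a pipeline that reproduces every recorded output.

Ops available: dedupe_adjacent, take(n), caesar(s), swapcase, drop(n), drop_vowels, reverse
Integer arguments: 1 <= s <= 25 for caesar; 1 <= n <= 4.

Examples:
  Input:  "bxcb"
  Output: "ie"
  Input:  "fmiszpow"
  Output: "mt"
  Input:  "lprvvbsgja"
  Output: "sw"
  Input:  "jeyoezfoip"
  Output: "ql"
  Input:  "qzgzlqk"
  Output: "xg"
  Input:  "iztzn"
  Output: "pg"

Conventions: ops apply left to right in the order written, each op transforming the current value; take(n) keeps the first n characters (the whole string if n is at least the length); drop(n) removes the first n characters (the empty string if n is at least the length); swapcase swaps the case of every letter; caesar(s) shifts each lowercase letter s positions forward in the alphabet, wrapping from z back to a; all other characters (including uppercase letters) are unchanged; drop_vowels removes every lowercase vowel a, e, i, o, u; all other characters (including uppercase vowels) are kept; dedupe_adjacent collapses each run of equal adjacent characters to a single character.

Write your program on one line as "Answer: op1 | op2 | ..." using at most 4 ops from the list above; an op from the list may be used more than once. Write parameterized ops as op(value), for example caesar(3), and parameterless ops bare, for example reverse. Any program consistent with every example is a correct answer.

dedupe_adjacent | caesar(7) | take(2)

Check, running the answer program on each example:
  "bxcb" -> "bxcb" -> "ieji" -> "ie"
  "fmiszpow" -> "fmiszpow" -> "mtpzgwvd" -> "mt"
  "lprvvbsgja" -> "lprvbsgja" -> "swyciznqh" -> "sw"
  "jeyoezfoip" -> "jeyoezfoip" -> "qlfvlgmvpw" -> "ql"
  "qzgzlqk" -> "qzgzlqk" -> "xgngsxr" -> "xg"
  "iztzn" -> "iztzn" -> "pgagu" -> "pg"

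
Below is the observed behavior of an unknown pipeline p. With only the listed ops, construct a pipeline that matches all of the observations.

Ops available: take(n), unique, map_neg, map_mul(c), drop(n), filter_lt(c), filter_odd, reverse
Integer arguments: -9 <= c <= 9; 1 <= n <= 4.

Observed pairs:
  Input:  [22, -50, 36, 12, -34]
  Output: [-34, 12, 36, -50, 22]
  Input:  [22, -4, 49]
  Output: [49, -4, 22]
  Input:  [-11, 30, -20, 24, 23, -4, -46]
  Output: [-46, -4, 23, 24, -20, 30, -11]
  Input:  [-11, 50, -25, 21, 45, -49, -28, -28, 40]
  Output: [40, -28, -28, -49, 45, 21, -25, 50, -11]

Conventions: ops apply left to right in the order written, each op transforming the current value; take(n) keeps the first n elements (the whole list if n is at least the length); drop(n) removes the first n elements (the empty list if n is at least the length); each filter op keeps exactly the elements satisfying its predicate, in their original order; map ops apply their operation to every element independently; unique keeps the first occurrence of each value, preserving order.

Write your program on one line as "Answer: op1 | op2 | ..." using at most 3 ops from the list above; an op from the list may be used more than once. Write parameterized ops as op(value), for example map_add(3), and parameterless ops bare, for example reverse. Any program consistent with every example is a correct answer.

map_neg | reverse | map_neg

Check, running the answer program on each example:
  [22, -50, 36, 12, -34] -> [-22, 50, -36, -12, 34] -> [34, -12, -36, 50, -22] -> [-34, 12, 36, -50, 22]
  [22, -4, 49] -> [-22, 4, -49] -> [-49, 4, -22] -> [49, -4, 22]
  [-11, 30, -20, 24, 23, -4, -46] -> [11, -30, 20, -24, -23, 4, 46] -> [46, 4, -23, -24, 20, -30, 11] -> [-46, -4, 23, 24, -20, 30, -11]
  [-11, 50, -25, 21, 45, -49, -28, -28, 40] -> [11, -50, 25, -21, -45, 49, 28, 28, -40] -> [-40, 28, 28, 49, -45, -21, 25, -50, 11] -> [40, -28, -28, -49, 45, 21, -25, 50, -11]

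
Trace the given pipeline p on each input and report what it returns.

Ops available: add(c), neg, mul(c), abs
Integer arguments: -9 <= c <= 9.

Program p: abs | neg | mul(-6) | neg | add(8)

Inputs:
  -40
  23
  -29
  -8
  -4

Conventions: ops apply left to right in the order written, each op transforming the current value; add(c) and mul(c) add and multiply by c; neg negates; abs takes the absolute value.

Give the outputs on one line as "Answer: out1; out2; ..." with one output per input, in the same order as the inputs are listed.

Execution, op by op:
  -40 -> 40 -> -40 -> 240 -> -240 -> -232
  23 -> 23 -> -23 -> 138 -> -138 -> -130
  -29 -> 29 -> -29 -> 174 -> -174 -> -166
  -8 -> 8 -> -8 -> 48 -> -48 -> -40
  -4 -> 4 -> -4 -> 24 -> -24 -> -16

-232; -130; -166; -40; -16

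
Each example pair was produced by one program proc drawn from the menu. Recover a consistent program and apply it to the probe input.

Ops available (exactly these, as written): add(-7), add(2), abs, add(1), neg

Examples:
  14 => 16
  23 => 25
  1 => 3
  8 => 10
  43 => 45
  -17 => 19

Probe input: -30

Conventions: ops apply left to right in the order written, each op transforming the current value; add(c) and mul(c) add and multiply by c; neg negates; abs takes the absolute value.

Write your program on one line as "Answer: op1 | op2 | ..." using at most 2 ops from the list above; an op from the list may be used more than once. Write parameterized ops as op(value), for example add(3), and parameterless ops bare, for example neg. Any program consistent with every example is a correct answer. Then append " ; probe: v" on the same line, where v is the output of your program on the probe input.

abs | add(2) ; probe: 32

Check, running the answer program on each example:
  14 -> 14 -> 16
  23 -> 23 -> 25
  1 -> 1 -> 3
  8 -> 8 -> 10
  43 -> 43 -> 45
  -17 -> 17 -> 19
  probe: -30 -> 30 -> 32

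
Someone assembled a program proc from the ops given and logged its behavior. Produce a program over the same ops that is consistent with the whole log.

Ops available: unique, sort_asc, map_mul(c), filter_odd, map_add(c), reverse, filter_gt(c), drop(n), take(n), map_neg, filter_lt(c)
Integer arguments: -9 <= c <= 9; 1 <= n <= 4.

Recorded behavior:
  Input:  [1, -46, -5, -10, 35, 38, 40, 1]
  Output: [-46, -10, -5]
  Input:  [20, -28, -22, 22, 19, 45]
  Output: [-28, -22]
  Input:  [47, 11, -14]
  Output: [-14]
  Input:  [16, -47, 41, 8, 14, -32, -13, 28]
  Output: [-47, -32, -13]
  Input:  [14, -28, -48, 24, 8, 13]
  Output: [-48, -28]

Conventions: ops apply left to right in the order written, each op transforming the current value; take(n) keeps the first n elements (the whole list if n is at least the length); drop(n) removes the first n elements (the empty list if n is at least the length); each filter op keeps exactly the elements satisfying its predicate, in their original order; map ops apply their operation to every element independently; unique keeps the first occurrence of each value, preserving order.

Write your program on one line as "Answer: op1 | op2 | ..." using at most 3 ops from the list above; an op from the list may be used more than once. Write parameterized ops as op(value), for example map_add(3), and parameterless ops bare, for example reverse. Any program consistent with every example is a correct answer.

reverse | filter_lt(-1) | sort_asc

Check, running the answer program on each example:
  [1, -46, -5, -10, 35, 38, 40, 1] -> [1, 40, 38, 35, -10, -5, -46, 1] -> [-10, -5, -46] -> [-46, -10, -5]
  [20, -28, -22, 22, 19, 45] -> [45, 19, 22, -22, -28, 20] -> [-22, -28] -> [-28, -22]
  [47, 11, -14] -> [-14, 11, 47] -> [-14] -> [-14]
  [16, -47, 41, 8, 14, -32, -13, 28] -> [28, -13, -32, 14, 8, 41, -47, 16] -> [-13, -32, -47] -> [-47, -32, -13]
  [14, -28, -48, 24, 8, 13] -> [13, 8, 24, -48, -28, 14] -> [-48, -28] -> [-48, -28]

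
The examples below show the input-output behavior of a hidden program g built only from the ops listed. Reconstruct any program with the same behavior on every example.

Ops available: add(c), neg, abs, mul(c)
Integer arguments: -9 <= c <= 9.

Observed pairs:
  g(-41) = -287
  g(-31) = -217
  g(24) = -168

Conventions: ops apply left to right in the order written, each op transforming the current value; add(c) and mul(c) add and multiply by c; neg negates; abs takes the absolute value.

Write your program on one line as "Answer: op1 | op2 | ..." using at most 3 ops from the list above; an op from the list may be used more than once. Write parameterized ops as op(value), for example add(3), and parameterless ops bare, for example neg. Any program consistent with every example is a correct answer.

abs | neg | mul(7)

Check, running the answer program on each example:
  -41 -> 41 -> -41 -> -287
  -31 -> 31 -> -31 -> -217
  24 -> 24 -> -24 -> -168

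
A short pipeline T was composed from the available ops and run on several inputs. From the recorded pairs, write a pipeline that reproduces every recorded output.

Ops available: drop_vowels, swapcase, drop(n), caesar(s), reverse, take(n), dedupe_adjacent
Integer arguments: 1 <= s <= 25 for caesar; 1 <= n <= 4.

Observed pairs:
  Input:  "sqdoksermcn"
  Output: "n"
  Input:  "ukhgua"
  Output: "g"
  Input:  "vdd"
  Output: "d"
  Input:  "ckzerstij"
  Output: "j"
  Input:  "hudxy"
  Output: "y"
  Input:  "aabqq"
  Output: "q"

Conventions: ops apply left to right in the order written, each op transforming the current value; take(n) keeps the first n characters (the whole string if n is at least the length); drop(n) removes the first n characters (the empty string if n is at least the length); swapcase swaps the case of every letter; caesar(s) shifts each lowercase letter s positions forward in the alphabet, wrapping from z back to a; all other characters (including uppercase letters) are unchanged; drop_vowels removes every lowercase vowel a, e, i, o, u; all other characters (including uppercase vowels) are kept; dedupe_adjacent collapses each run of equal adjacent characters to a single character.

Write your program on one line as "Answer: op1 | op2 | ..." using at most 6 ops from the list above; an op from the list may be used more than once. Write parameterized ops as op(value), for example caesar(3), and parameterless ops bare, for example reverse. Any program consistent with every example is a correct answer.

drop_vowels | dedupe_adjacent | swapcase | reverse | take(1) | swapcase

Check, running the answer program on each example:
  "sqdoksermcn" -> "sqdksrmcn" -> "sqdksrmcn" -> "SQDKSRMCN" -> "NCMRSKDQS" -> "N" -> "n"
  "ukhgua" -> "khg" -> "khg" -> "KHG" -> "GHK" -> "G" -> "g"
  "vdd" -> "vdd" -> "vd" -> "VD" -> "DV" -> "D" -> "d"
  "ckzerstij" -> "ckzrstj" -> "ckzrstj" -> "CKZRSTJ" -> "JTSRZKC" -> "J" -> "j"
  "hudxy" -> "hdxy" -> "hdxy" -> "HDXY" -> "YXDH" -> "Y" -> "y"
  "aabqq" -> "bqq" -> "bq" -> "BQ" -> "QB" -> "Q" -> "q"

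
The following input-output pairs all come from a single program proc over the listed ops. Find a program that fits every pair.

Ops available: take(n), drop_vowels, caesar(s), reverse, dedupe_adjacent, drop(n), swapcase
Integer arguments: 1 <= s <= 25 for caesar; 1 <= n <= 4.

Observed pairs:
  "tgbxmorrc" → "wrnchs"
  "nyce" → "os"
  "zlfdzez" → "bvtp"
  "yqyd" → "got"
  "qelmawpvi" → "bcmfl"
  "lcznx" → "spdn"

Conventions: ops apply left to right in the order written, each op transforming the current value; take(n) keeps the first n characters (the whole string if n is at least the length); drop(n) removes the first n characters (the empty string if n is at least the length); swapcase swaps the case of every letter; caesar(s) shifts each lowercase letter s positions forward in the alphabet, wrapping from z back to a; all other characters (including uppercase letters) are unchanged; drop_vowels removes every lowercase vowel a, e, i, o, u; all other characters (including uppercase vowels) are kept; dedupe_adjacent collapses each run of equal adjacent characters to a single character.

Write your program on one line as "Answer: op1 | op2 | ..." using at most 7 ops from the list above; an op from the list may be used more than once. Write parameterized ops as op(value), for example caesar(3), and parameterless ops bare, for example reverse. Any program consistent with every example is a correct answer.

drop_vowels | caesar(16) | reverse | dedupe_adjacent | reverse | drop(1)

Check, running the answer program on each example:
  "tgbxmorrc" -> "tgbxmrrc" -> "jwrnchhs" -> "shhcnrwj" -> "shcnrwj" -> "jwrnchs" -> "wrnchs"
  "nyce" -> "nyc" -> "dos" -> "sod" -> "sod" -> "dos" -> "os"
  "zlfdzez" -> "zlfdzz" -> "pbvtpp" -> "pptvbp" -> "ptvbp" -> "pbvtp" -> "bvtp"
  "yqyd" -> "yqyd" -> "ogot" -> "togo" -> "togo" -> "ogot" -> "got"
  "qelmawpvi" -> "qlmwpv" -> "gbcmfl" -> "lfmcbg" -> "lfmcbg" -> "gbcmfl" -> "bcmfl"
  "lcznx" -> "lcznx" -> "bspdn" -> "ndpsb" -> "ndpsb" -> "bspdn" -> "spdn"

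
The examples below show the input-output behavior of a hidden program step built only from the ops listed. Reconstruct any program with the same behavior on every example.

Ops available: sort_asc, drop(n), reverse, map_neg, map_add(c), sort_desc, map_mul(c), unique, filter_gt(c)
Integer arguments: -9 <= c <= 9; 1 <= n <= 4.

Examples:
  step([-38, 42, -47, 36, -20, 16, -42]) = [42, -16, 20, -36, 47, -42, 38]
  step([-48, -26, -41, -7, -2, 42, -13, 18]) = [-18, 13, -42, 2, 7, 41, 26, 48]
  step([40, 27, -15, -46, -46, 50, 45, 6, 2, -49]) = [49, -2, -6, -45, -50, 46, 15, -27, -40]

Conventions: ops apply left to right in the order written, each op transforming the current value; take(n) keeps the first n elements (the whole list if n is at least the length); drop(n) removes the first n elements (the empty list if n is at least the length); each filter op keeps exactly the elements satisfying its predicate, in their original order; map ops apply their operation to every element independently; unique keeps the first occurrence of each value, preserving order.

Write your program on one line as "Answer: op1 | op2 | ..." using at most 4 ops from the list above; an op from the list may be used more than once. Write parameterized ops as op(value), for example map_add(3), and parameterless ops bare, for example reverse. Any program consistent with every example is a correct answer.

unique | reverse | map_neg

Check, running the answer program on each example:
  [-38, 42, -47, 36, -20, 16, -42] -> [-38, 42, -47, 36, -20, 16, -42] -> [-42, 16, -20, 36, -47, 42, -38] -> [42, -16, 20, -36, 47, -42, 38]
  [-48, -26, -41, -7, -2, 42, -13, 18] -> [-48, -26, -41, -7, -2, 42, -13, 18] -> [18, -13, 42, -2, -7, -41, -26, -48] -> [-18, 13, -42, 2, 7, 41, 26, 48]
  [40, 27, -15, -46, -46, 50, 45, 6, 2, -49] -> [40, 27, -15, -46, 50, 45, 6, 2, -49] -> [-49, 2, 6, 45, 50, -46, -15, 27, 40] -> [49, -2, -6, -45, -50, 46, 15, -27, -40]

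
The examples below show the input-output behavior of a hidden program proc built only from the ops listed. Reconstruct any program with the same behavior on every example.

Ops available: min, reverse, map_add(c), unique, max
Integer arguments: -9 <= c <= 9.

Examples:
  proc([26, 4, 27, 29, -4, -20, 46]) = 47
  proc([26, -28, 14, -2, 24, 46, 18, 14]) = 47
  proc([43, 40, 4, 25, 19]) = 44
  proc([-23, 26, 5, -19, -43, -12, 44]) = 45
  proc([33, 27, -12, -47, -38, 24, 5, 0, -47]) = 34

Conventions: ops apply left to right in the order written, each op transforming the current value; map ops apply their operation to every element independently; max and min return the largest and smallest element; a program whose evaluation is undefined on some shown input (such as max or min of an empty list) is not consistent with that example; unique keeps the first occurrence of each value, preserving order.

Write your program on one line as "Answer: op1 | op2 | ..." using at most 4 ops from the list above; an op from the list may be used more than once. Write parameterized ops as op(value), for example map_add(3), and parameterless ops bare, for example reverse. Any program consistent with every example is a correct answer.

map_add(5) | unique | map_add(-4) | max

Check, running the answer program on each example:
  [26, 4, 27, 29, -4, -20, 46] -> [31, 9, 32, 34, 1, -15, 51] -> [31, 9, 32, 34, 1, -15, 51] -> [27, 5, 28, 30, -3, -19, 47] -> 47
  [26, -28, 14, -2, 24, 46, 18, 14] -> [31, -23, 19, 3, 29, 51, 23, 19] -> [31, -23, 19, 3, 29, 51, 23] -> [27, -27, 15, -1, 25, 47, 19] -> 47
  [43, 40, 4, 25, 19] -> [48, 45, 9, 30, 24] -> [48, 45, 9, 30, 24] -> [44, 41, 5, 26, 20] -> 44
  [-23, 26, 5, -19, -43, -12, 44] -> [-18, 31, 10, -14, -38, -7, 49] -> [-18, 31, 10, -14, -38, -7, 49] -> [-22, 27, 6, -18, -42, -11, 45] -> 45
  [33, 27, -12, -47, -38, 24, 5, 0, -47] -> [38, 32, -7, -42, -33, 29, 10, 5, -42] -> [38, 32, -7, -42, -33, 29, 10, 5] -> [34, 28, -11, -46, -37, 25, 6, 1] -> 34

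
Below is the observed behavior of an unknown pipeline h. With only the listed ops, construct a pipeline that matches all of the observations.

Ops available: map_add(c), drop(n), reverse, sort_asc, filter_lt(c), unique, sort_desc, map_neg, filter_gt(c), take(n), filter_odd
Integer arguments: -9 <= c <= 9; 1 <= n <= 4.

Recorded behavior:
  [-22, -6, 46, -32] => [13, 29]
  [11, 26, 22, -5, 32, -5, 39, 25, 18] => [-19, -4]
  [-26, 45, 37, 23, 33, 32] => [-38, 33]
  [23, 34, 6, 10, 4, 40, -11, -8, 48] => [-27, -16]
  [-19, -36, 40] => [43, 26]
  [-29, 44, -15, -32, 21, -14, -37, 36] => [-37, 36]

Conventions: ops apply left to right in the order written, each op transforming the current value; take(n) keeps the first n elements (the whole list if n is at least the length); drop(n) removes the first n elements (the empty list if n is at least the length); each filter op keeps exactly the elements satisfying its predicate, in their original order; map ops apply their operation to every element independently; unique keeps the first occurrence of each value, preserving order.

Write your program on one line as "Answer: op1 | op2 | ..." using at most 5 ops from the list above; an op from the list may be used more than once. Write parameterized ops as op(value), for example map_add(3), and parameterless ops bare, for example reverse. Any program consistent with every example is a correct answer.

map_add(-7) | take(2) | reverse | map_neg

Check, running the answer program on each example:
  [-22, -6, 46, -32] -> [-29, -13, 39, -39] -> [-29, -13] -> [-13, -29] -> [13, 29]
  [11, 26, 22, -5, 32, -5, 39, 25, 18] -> [4, 19, 15, -12, 25, -12, 32, 18, 11] -> [4, 19] -> [19, 4] -> [-19, -4]
  [-26, 45, 37, 23, 33, 32] -> [-33, 38, 30, 16, 26, 25] -> [-33, 38] -> [38, -33] -> [-38, 33]
  [23, 34, 6, 10, 4, 40, -11, -8, 48] -> [16, 27, -1, 3, -3, 33, -18, -15, 41] -> [16, 27] -> [27, 16] -> [-27, -16]
  [-19, -36, 40] -> [-26, -43, 33] -> [-26, -43] -> [-43, -26] -> [43, 26]
  [-29, 44, -15, -32, 21, -14, -37, 36] -> [-36, 37, -22, -39, 14, -21, -44, 29] -> [-36, 37] -> [37, -36] -> [-37, 36]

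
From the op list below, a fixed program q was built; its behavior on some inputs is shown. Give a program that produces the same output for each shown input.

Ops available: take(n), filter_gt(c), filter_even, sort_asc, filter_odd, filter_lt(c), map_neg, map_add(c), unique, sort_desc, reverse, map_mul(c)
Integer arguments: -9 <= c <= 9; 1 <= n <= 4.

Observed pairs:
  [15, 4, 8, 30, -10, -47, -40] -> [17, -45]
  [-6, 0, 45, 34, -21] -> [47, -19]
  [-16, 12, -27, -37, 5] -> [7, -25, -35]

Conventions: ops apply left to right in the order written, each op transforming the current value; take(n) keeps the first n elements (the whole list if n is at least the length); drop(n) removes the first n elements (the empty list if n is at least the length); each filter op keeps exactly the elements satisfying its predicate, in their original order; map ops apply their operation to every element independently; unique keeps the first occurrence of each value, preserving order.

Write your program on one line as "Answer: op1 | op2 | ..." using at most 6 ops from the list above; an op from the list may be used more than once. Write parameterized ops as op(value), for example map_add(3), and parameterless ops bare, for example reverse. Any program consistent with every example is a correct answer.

reverse | filter_odd | map_add(2) | reverse | sort_desc

Check, running the answer program on each example:
  [15, 4, 8, 30, -10, -47, -40] -> [-40, -47, -10, 30, 8, 4, 15] -> [-47, 15] -> [-45, 17] -> [17, -45] -> [17, -45]
  [-6, 0, 45, 34, -21] -> [-21, 34, 45, 0, -6] -> [-21, 45] -> [-19, 47] -> [47, -19] -> [47, -19]
  [-16, 12, -27, -37, 5] -> [5, -37, -27, 12, -16] -> [5, -37, -27] -> [7, -35, -25] -> [-25, -35, 7] -> [7, -25, -35]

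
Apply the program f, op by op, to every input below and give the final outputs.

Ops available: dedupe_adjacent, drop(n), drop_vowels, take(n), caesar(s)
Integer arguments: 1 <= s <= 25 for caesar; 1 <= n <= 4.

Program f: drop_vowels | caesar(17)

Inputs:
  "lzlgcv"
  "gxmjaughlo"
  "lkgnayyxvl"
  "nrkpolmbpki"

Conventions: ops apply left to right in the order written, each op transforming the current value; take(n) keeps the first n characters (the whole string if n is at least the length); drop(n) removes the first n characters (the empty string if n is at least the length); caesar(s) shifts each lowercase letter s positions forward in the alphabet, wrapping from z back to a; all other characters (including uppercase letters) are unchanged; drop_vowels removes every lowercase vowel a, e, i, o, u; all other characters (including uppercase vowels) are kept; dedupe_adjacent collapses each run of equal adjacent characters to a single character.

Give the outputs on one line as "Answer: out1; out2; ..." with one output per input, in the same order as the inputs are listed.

Execution, op by op:
  "lzlgcv" -> "lzlgcv" -> "cqcxtm"
  "gxmjaughlo" -> "gxmjghl" -> "xodaxyc"
  "lkgnayyxvl" -> "lkgnyyxvl" -> "cbxeppomc"
  "nrkpolmbpki" -> "nrkplmbpk" -> "eibgcdsgb"

"cqcxtm"; "xodaxyc"; "cbxeppomc"; "eibgcdsgb"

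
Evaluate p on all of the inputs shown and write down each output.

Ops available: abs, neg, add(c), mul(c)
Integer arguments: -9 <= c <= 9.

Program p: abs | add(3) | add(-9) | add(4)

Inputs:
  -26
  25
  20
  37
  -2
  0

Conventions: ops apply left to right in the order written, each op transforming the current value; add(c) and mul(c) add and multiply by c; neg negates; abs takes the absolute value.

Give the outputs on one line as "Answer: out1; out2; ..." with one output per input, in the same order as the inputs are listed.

24; 23; 18; 35; 0; -2

Execution, op by op:
  -26 -> 26 -> 29 -> 20 -> 24
  25 -> 25 -> 28 -> 19 -> 23
  20 -> 20 -> 23 -> 14 -> 18
  37 -> 37 -> 40 -> 31 -> 35
  -2 -> 2 -> 5 -> -4 -> 0
  0 -> 0 -> 3 -> -6 -> -2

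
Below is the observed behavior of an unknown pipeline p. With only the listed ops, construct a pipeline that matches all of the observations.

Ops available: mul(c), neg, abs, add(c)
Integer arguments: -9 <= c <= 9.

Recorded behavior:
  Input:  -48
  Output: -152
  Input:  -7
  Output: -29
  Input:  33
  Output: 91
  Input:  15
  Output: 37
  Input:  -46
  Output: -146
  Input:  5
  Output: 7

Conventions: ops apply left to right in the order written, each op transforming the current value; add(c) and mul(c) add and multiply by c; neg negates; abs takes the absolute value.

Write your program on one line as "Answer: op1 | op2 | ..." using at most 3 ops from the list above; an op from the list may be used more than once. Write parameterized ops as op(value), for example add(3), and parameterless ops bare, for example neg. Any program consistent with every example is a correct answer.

mul(3) | add(-3) | add(-5)

Check, running the answer program on each example:
  -48 -> -144 -> -147 -> -152
  -7 -> -21 -> -24 -> -29
  33 -> 99 -> 96 -> 91
  15 -> 45 -> 42 -> 37
  -46 -> -138 -> -141 -> -146
  5 -> 15 -> 12 -> 7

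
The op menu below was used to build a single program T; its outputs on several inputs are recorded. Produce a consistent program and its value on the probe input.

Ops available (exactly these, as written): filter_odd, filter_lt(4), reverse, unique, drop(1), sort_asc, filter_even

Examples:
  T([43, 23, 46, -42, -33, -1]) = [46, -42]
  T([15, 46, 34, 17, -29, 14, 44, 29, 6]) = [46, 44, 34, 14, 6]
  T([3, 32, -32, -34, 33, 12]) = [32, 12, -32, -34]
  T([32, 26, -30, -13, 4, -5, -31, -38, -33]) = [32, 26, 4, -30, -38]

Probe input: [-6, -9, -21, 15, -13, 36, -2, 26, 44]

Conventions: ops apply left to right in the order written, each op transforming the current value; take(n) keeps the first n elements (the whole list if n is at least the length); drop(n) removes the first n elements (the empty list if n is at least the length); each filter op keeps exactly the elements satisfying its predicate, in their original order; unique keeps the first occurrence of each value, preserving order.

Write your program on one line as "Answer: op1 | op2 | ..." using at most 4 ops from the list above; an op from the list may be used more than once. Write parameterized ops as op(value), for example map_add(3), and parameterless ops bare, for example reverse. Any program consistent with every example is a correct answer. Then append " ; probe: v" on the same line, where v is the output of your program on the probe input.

sort_asc | reverse | filter_even ; probe: [44, 36, 26, -2, -6]

Check, running the answer program on each example:
  [43, 23, 46, -42, -33, -1] -> [-42, -33, -1, 23, 43, 46] -> [46, 43, 23, -1, -33, -42] -> [46, -42]
  [15, 46, 34, 17, -29, 14, 44, 29, 6] -> [-29, 6, 14, 15, 17, 29, 34, 44, 46] -> [46, 44, 34, 29, 17, 15, 14, 6, -29] -> [46, 44, 34, 14, 6]
  [3, 32, -32, -34, 33, 12] -> [-34, -32, 3, 12, 32, 33] -> [33, 32, 12, 3, -32, -34] -> [32, 12, -32, -34]
  [32, 26, -30, -13, 4, -5, -31, -38, -33] -> [-38, -33, -31, -30, -13, -5, 4, 26, 32] -> [32, 26, 4, -5, -13, -30, -31, -33, -38] -> [32, 26, 4, -30, -38]
  probe: [-6, -9, -21, 15, -13, 36, -2, 26, 44] -> [-21, -13, -9, -6, -2, 15, 26, 36, 44] -> [44, 36, 26, 15, -2, -6, -9, -13, -21] -> [44, 36, 26, -2, -6]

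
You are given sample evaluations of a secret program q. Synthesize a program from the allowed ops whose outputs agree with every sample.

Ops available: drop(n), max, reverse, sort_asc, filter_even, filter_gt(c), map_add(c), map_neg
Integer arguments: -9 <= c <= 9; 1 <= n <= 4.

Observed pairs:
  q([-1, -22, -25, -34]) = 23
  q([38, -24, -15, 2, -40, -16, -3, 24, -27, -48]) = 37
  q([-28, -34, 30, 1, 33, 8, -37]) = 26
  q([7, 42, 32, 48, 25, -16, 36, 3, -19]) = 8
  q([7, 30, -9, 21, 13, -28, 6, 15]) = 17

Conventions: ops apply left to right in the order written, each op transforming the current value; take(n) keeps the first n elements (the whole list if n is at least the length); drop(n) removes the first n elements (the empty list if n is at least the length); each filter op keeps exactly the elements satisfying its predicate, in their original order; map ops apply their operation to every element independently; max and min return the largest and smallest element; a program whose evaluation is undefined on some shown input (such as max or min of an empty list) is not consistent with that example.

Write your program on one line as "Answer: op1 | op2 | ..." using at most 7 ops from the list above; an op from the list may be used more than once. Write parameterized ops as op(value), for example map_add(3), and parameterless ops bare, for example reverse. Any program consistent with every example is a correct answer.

map_add(6) | map_add(5) | drop(2) | sort_asc | map_neg | max

Check, running the answer program on each example:
  [-1, -22, -25, -34] -> [5, -16, -19, -28] -> [10, -11, -14, -23] -> [-14, -23] -> [-23, -14] -> [23, 14] -> 23
  [38, -24, -15, 2, -40, -16, -3, 24, -27, -48] -> [44, -18, -9, 8, -34, -10, 3, 30, -21, -42] -> [49, -13, -4, 13, -29, -5, 8, 35, -16, -37] -> [-4, 13, -29, -5, 8, 35, -16, -37] -> [-37, -29, -16, -5, -4, 8, 13, 35] -> [37, 29, 16, 5, 4, -8, -13, -35] -> 37
  [-28, -34, 30, 1, 33, 8, -37] -> [-22, -28, 36, 7, 39, 14, -31] -> [-17, -23, 41, 12, 44, 19, -26] -> [41, 12, 44, 19, -26] -> [-26, 12, 19, 41, 44] -> [26, -12, -19, -41, -44] -> 26
  [7, 42, 32, 48, 25, -16, 36, 3, -19] -> [13, 48, 38, 54, 31, -10, 42, 9, -13] -> [18, 53, 43, 59, 36, -5, 47, 14, -8] -> [43, 59, 36, -5, 47, 14, -8] -> [-8, -5, 14, 36, 43, 47, 59] -> [8, 5, -14, -36, -43, -47, -59] -> 8
  [7, 30, -9, 21, 13, -28, 6, 15] -> [13, 36, -3, 27, 19, -22, 12, 21] -> [18, 41, 2, 32, 24, -17, 17, 26] -> [2, 32, 24, -17, 17, 26] -> [-17, 2, 17, 24, 26, 32] -> [17, -2, -17, -24, -26, -32] -> 17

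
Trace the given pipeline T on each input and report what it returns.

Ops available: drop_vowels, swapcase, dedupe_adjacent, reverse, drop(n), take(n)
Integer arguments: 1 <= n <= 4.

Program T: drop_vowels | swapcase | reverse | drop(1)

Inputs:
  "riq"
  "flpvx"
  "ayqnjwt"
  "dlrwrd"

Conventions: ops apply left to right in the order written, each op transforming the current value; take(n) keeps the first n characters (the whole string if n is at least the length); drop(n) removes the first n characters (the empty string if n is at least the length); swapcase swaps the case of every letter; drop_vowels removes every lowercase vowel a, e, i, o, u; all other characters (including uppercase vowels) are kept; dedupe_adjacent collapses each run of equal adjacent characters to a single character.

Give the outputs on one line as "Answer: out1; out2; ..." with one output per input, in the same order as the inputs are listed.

"R"; "VPLF"; "WJNQY"; "RWRLD"

Execution, op by op:
  "riq" -> "rq" -> "RQ" -> "QR" -> "R"
  "flpvx" -> "flpvx" -> "FLPVX" -> "XVPLF" -> "VPLF"
  "ayqnjwt" -> "yqnjwt" -> "YQNJWT" -> "TWJNQY" -> "WJNQY"
  "dlrwrd" -> "dlrwrd" -> "DLRWRD" -> "DRWRLD" -> "RWRLD"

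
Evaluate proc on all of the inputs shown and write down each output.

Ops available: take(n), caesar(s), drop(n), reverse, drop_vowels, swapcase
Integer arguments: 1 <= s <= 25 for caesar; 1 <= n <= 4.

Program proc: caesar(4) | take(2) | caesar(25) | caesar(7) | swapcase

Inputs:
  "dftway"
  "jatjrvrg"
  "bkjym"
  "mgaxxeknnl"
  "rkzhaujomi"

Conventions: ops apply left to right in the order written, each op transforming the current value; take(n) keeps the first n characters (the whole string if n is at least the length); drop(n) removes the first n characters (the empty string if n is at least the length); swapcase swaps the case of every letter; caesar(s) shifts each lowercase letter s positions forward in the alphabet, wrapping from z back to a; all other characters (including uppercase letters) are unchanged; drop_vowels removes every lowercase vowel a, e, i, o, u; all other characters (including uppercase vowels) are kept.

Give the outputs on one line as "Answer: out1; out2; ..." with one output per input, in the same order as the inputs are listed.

Execution, op by op:
  "dftway" -> "hjxaec" -> "hj" -> "gi" -> "np" -> "NP"
  "jatjrvrg" -> "nexnvzvk" -> "ne" -> "md" -> "tk" -> "TK"
  "bkjym" -> "foncq" -> "fo" -> "en" -> "lu" -> "LU"
  "mgaxxeknnl" -> "qkebbiorrp" -> "qk" -> "pj" -> "wq" -> "WQ"
  "rkzhaujomi" -> "vodleynsqm" -> "vo" -> "un" -> "bu" -> "BU"

"NP"; "TK"; "LU"; "WQ"; "BU"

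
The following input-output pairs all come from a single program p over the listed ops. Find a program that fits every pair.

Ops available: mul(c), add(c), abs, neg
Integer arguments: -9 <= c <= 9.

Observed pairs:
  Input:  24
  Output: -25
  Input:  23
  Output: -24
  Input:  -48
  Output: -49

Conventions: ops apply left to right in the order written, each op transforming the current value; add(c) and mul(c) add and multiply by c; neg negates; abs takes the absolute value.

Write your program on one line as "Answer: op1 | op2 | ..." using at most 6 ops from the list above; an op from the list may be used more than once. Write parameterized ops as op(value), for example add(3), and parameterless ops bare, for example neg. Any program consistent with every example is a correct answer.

neg | abs | add(-3) | neg | add(-4)

Check, running the answer program on each example:
  24 -> -24 -> 24 -> 21 -> -21 -> -25
  23 -> -23 -> 23 -> 20 -> -20 -> -24
  -48 -> 48 -> 48 -> 45 -> -45 -> -49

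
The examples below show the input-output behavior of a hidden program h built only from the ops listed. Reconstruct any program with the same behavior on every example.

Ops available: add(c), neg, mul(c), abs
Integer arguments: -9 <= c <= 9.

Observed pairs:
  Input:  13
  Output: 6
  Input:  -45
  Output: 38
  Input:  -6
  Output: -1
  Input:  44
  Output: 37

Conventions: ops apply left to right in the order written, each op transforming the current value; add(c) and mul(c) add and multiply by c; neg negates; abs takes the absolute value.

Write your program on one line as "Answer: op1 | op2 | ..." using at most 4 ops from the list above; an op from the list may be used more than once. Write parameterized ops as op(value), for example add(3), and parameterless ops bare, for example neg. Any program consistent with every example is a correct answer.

neg | abs | add(-7)

Check, running the answer program on each example:
  13 -> -13 -> 13 -> 6
  -45 -> 45 -> 45 -> 38
  -6 -> 6 -> 6 -> -1
  44 -> -44 -> 44 -> 37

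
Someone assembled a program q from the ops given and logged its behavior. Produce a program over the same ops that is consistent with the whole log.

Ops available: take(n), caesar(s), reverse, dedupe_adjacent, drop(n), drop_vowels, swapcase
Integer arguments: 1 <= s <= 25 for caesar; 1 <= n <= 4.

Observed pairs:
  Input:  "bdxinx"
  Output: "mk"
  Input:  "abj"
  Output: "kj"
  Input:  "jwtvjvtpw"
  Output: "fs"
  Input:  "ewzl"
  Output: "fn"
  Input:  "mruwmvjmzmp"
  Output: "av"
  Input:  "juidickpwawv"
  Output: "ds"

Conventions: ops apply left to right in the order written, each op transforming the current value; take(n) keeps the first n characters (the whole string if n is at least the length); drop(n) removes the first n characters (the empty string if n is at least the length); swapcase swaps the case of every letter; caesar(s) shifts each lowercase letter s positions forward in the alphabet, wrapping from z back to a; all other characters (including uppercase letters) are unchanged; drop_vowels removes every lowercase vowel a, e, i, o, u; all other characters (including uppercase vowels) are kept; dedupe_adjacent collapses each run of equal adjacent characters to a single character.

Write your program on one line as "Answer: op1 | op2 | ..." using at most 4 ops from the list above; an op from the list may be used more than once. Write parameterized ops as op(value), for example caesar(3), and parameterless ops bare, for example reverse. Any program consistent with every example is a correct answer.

take(2) | caesar(9) | reverse

Check, running the answer program on each example:
  "bdxinx" -> "bd" -> "km" -> "mk"
  "abj" -> "ab" -> "jk" -> "kj"
  "jwtvjvtpw" -> "jw" -> "sf" -> "fs"
  "ewzl" -> "ew" -> "nf" -> "fn"
  "mruwmvjmzmp" -> "mr" -> "va" -> "av"
  "juidickpwawv" -> "ju" -> "sd" -> "ds"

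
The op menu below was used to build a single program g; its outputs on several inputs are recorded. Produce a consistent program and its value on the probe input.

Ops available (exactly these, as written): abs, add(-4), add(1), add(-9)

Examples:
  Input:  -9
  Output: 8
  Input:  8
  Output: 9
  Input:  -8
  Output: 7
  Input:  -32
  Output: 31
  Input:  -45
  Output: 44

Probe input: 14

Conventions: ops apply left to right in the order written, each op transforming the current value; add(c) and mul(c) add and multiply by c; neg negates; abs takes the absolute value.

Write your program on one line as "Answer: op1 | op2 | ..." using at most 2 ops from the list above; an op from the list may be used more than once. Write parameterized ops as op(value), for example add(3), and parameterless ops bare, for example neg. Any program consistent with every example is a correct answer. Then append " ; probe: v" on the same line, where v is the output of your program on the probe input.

add(1) | abs ; probe: 15

Check, running the answer program on each example:
  -9 -> -8 -> 8
  8 -> 9 -> 9
  -8 -> -7 -> 7
  -32 -> -31 -> 31
  -45 -> -44 -> 44
  probe: 14 -> 15 -> 15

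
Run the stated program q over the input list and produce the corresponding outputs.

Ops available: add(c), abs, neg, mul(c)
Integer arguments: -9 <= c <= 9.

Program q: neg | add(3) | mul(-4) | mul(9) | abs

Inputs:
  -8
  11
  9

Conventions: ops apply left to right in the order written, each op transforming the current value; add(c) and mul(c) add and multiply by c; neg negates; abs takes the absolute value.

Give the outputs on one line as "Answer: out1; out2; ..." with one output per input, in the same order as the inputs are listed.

Execution, op by op:
  -8 -> 8 -> 11 -> -44 -> -396 -> 396
  11 -> -11 -> -8 -> 32 -> 288 -> 288
  9 -> -9 -> -6 -> 24 -> 216 -> 216

396; 288; 216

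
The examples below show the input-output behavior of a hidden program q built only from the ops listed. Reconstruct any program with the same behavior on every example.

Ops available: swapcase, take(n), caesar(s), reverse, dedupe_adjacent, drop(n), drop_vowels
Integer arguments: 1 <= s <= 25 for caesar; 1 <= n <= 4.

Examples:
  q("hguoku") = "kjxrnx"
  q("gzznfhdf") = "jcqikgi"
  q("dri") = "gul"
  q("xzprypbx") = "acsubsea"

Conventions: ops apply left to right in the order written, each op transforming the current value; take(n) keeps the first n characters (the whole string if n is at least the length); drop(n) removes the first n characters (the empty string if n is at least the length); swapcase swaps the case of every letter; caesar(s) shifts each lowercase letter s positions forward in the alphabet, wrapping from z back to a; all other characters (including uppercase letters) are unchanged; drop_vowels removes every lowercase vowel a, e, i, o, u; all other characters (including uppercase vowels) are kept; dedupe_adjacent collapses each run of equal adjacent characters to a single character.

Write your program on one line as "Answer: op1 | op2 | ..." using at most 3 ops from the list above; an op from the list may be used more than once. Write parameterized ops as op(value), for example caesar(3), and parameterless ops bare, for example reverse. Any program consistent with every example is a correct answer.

caesar(3) | dedupe_adjacent

Check, running the answer program on each example:
  "hguoku" -> "kjxrnx" -> "kjxrnx"
  "gzznfhdf" -> "jccqikgi" -> "jcqikgi"
  "dri" -> "gul" -> "gul"
  "xzprypbx" -> "acsubsea" -> "acsubsea"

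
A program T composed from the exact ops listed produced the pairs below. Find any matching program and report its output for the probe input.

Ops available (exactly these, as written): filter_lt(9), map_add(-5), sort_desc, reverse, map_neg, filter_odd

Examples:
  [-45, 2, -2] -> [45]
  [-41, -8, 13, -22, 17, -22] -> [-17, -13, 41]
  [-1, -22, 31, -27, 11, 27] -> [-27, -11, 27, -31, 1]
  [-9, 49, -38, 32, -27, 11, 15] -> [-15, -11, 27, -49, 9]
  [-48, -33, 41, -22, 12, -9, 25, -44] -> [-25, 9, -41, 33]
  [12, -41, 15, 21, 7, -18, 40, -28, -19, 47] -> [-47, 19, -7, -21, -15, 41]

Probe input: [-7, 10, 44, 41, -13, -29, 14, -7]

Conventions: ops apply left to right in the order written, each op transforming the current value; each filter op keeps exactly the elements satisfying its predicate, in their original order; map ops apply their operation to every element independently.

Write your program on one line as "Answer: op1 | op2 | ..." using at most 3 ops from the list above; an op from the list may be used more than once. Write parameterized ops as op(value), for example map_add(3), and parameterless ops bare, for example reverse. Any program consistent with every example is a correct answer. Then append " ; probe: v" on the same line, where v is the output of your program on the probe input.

filter_odd | reverse | map_neg ; probe: [7, 29, 13, -41, 7]

Check, running the answer program on each example:
  [-45, 2, -2] -> [-45] -> [-45] -> [45]
  [-41, -8, 13, -22, 17, -22] -> [-41, 13, 17] -> [17, 13, -41] -> [-17, -13, 41]
  [-1, -22, 31, -27, 11, 27] -> [-1, 31, -27, 11, 27] -> [27, 11, -27, 31, -1] -> [-27, -11, 27, -31, 1]
  [-9, 49, -38, 32, -27, 11, 15] -> [-9, 49, -27, 11, 15] -> [15, 11, -27, 49, -9] -> [-15, -11, 27, -49, 9]
  [-48, -33, 41, -22, 12, -9, 25, -44] -> [-33, 41, -9, 25] -> [25, -9, 41, -33] -> [-25, 9, -41, 33]
  [12, -41, 15, 21, 7, -18, 40, -28, -19, 47] -> [-41, 15, 21, 7, -19, 47] -> [47, -19, 7, 21, 15, -41] -> [-47, 19, -7, -21, -15, 41]
  probe: [-7, 10, 44, 41, -13, -29, 14, -7] -> [-7, 41, -13, -29, -7] -> [-7, -29, -13, 41, -7] -> [7, 29, 13, -41, 7]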